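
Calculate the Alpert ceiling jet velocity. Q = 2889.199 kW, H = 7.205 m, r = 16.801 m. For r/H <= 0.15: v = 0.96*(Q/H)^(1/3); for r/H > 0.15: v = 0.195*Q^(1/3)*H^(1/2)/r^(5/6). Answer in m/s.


r/H = 16.801 / 7.205 = 2.3319
r/H > 0.15, so v = 0.195*Q^(1/3)*H^(1/2)/r^(5/6)
Q^(1/3) = 14.243
H^(1/2) = 2.6842
r^(5/6) = 10.498
v = 0.195 * 14.243 * 2.6842 / 10.498 = 0.71012 m/s

0.71012 m/s


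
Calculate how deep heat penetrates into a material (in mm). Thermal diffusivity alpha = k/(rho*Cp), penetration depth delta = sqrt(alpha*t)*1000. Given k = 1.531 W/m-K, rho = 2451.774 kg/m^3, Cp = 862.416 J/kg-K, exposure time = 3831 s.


alpha = 1.531 / (2451.774 * 862.416) = 7.2407e-07 m^2/s
alpha * t = 0.0027739
delta = sqrt(0.0027739) * 1000 = 52.668 mm

52.668 mm


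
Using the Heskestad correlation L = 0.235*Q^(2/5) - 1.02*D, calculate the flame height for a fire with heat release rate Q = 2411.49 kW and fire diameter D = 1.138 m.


Q^(2/5) = 22.538
0.235 * Q^(2/5) = 5.2964
1.02 * D = 1.1608
L = 4.1357 m

4.1357 m


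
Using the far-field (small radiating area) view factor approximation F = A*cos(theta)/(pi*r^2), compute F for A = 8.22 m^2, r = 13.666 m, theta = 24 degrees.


cos(24 deg) = 0.91355
pi*r^2 = 586.72
F = 8.22 * 0.91355 / 586.72 = 0.012799

0.012799


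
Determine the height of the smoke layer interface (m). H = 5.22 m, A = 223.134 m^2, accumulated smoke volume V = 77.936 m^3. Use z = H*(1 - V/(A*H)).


V/(A*H) = 0.066912
1 - 0.066912 = 0.93309
z = 5.22 * 0.93309 = 4.8707 m

4.8707 m


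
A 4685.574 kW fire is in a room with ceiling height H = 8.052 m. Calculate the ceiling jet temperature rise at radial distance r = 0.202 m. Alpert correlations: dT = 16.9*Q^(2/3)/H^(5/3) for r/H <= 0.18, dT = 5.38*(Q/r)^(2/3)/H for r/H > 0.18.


r/H = 0.202 / 8.052 = 0.025087
r/H <= 0.18, so dT = 16.9*Q^(2/3)/H^(5/3)
Q^(2/3) = 280.01
H^(5/3) = 32.347
dT = 16.9 * 280.01 / 32.347 = 146.29 K

146.29 K


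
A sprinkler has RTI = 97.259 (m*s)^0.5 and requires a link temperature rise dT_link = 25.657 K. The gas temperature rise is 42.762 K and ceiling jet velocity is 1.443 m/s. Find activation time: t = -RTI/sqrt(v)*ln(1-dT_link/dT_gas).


dT_link/dT_gas = 0.60000
ln(1 - 0.60000) = -0.91628
t = -97.259 / sqrt(1.443) * -0.91628 = 74.186 s

74.186 s


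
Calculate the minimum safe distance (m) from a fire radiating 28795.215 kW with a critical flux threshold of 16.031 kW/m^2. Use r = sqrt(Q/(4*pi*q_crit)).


4*pi*q_crit = 201.45
Q/(4*pi*q_crit) = 142.94
r = sqrt(142.94) = 11.956 m

11.956 m


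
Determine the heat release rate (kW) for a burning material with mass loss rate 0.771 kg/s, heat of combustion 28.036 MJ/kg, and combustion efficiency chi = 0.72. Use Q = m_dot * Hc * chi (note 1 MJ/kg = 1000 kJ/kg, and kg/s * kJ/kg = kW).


Hc = 28.036 MJ/kg = 28.036 * 1000 kJ/kg = 28036 kJ/kg
Q = 0.771 kg/s * 28036 kJ/kg * 0.72 = 15563 kW

15563 kW


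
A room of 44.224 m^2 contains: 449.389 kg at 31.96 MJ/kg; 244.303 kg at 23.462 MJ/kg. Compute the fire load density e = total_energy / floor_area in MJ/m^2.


Total energy = 449.389*31.96 + 244.303*23.462
= 14362.47 + 5731.837
= 20094.31 MJ
e = 20094.31 / 44.224 = 454.38 MJ/m^2

454.38 MJ/m^2


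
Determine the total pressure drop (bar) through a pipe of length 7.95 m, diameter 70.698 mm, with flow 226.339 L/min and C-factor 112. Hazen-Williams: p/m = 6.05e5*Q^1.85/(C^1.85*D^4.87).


Q^1.85 = 22715
C^1.85 = 6180.9
D^4.87 = 1.0153e+09
p/m = 0.0021897 bar/m
p_total = 0.0021897 * 7.95 = 0.017408 bar

0.017408 bar


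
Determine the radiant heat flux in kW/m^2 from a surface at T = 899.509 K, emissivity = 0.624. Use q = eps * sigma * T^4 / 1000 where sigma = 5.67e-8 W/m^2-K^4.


T^4 = 6.5467e+11
q = 0.624 * 5.67e-8 * 6.5467e+11 / 1000 = 23.163 kW/m^2

23.163 kW/m^2


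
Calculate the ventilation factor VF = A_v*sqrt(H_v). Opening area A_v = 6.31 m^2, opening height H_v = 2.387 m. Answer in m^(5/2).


sqrt(H_v) = 1.5450
VF = 6.31 * 1.5450 = 9.7489 m^(5/2)

9.7489 m^(5/2)


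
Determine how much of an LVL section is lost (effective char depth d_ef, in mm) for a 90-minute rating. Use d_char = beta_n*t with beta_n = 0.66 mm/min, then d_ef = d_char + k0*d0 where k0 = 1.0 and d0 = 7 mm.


d_char = 0.66 * 90 = 59.4 mm
d_ef = 59.4 + 1.0*7 = 66.4 mm

66.4 mm


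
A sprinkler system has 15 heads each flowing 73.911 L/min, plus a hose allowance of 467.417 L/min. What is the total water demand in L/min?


Sprinkler demand = 15 * 73.911 = 1108.665 L/min
Total = 1108.665 + 467.417 = 1576.082 L/min

1576.082 L/min


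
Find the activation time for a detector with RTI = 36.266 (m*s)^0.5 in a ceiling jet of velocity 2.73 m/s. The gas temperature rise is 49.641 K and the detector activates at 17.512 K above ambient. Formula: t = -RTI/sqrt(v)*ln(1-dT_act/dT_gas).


dT_act/dT_gas = 0.35277
ln(1 - 0.35277) = -0.43506
t = -36.266 / sqrt(2.73) * -0.43506 = 9.5492 s

9.5492 s


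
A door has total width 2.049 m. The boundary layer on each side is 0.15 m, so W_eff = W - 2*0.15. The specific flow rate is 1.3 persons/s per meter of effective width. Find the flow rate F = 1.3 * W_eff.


W_eff = 2.049 - 0.30 = 1.749 m
F = 1.3 * 1.749 = 2.2737 persons/s

2.2737 persons/s


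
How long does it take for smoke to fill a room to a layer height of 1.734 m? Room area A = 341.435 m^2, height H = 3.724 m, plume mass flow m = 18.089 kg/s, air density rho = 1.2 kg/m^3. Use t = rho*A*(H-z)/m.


H - z = 1.99 m
t = 1.2 * 341.435 * 1.99 / 18.089 = 45.074 s

45.074 s


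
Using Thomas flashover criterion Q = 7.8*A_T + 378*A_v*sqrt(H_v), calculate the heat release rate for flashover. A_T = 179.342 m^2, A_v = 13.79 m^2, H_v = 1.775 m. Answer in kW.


7.8*A_T = 1398.9
sqrt(H_v) = 1.3323
378*A_v*sqrt(H_v) = 6944.7
Q = 1398.9 + 6944.7 = 8343.6 kW

8343.6 kW


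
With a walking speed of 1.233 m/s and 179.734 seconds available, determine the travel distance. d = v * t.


d = 1.233 * 179.734 = 221.61 m

221.61 m


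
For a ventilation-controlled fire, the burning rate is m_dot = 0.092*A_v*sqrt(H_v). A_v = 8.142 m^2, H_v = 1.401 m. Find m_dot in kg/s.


sqrt(H_v) = 1.1836
m_dot = 0.092 * 8.142 * 1.1836 = 0.88662 kg/s

0.88662 kg/s


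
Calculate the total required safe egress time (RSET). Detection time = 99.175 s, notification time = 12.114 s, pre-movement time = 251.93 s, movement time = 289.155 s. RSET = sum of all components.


Total = 99.175 + 12.114 + 251.93 + 289.155 = 652.374 s

652.374 s


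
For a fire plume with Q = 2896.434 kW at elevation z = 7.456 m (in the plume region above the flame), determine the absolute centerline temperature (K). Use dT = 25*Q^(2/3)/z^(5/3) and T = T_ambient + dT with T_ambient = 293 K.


Q^(2/3) = 203.19
z^(5/3) = 28.456
dT = 25 * 203.19 / 28.456 = 178.51 K
T = 293 + 178.51 = 471.51 K

471.51 K


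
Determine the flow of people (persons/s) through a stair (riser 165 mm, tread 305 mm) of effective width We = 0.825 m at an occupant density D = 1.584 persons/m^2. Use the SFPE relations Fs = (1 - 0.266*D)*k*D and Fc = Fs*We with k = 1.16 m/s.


1 - 0.266*D = 1 - 0.266*1.584 = 0.57866
Fs = 0.57866 * 1.16 * 1.584 = 1.0632 persons/(s*m)
Fc = 1.0632 * 0.825 = 0.87718 persons/s

0.87718 persons/s


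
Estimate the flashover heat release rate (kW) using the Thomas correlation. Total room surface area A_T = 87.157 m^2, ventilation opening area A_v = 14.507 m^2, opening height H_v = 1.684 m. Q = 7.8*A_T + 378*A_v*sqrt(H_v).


7.8*A_T = 679.82
sqrt(H_v) = 1.2977
378*A_v*sqrt(H_v) = 7116.1
Q = 679.82 + 7116.1 = 7795.9 kW

7795.9 kW


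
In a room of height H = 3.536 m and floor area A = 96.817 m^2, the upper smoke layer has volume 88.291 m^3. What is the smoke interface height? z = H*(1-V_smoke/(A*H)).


V/(A*H) = 0.25790
1 - 0.25790 = 0.74210
z = 3.536 * 0.74210 = 2.6241 m

2.6241 m


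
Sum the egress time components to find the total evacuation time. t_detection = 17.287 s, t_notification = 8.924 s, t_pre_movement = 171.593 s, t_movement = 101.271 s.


Total = 17.287 + 8.924 + 171.593 + 101.271 = 299.075 s

299.075 s


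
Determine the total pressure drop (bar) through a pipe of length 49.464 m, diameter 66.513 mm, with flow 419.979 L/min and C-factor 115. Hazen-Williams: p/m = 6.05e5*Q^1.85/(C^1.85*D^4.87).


Q^1.85 = 71281
C^1.85 = 6490.7
D^4.87 = 7.5432e+08
p/m = 0.0088081 bar/m
p_total = 0.0088081 * 49.464 = 0.43568 bar

0.43568 bar


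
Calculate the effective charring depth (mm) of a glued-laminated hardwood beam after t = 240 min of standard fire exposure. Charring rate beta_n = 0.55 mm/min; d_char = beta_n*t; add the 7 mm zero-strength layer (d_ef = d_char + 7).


d_char = 0.55 * 240 = 132 mm
d_ef = 132 + 1.0*7 = 139 mm

139 mm


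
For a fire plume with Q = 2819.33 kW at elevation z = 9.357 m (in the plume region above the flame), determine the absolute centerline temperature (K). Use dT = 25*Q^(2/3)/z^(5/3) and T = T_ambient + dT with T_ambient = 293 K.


Q^(2/3) = 199.57
z^(5/3) = 41.549
dT = 25 * 199.57 / 41.549 = 120.08 K
T = 293 + 120.08 = 413.08 K

413.08 K


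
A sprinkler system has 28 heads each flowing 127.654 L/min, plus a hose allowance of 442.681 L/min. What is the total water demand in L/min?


Sprinkler demand = 28 * 127.654 = 3574.312 L/min
Total = 3574.312 + 442.681 = 4016.993 L/min

4016.993 L/min


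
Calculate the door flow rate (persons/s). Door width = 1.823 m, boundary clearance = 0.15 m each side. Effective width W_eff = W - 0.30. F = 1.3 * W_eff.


W_eff = 1.823 - 0.30 = 1.523 m
F = 1.3 * 1.523 = 1.9799 persons/s

1.9799 persons/s


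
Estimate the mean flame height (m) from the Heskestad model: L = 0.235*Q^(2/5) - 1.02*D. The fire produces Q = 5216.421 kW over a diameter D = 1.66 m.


Q^(2/5) = 30.687
0.235 * Q^(2/5) = 7.2114
1.02 * D = 1.6932
L = 5.5182 m

5.5182 m


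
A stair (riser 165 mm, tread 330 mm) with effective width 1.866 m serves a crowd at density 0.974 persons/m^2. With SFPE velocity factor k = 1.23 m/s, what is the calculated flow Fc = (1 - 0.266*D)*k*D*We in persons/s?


1 - 0.266*D = 1 - 0.266*0.974 = 0.74092
Fs = 0.74092 * 1.23 * 0.974 = 0.88763 persons/(s*m)
Fc = 0.88763 * 1.866 = 1.6563 persons/s

1.6563 persons/s


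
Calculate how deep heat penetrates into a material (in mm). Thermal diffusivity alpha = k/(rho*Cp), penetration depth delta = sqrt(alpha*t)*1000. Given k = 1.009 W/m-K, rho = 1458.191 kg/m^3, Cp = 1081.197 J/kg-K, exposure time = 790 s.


alpha = 1.009 / (1458.191 * 1081.197) = 6.3999e-07 m^2/s
alpha * t = 0.00050559
delta = sqrt(0.00050559) * 1000 = 22.485 mm

22.485 mm


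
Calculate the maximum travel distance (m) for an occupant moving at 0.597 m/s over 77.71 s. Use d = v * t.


d = 0.597 * 77.71 = 46.393 m

46.393 m


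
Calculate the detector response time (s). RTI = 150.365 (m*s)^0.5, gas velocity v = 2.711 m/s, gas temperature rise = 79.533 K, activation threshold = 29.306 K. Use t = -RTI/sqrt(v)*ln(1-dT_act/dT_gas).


dT_act/dT_gas = 0.36848
ln(1 - 0.36848) = -0.45962
t = -150.365 / sqrt(2.711) * -0.45962 = 41.974 s

41.974 s


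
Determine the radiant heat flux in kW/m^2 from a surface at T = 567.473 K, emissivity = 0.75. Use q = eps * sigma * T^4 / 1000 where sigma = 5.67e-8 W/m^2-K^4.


T^4 = 1.0370e+11
q = 0.75 * 5.67e-8 * 1.0370e+11 / 1000 = 4.4099 kW/m^2

4.4099 kW/m^2


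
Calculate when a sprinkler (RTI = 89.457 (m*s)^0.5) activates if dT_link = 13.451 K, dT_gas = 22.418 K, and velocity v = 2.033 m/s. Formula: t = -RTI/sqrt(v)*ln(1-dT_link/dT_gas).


dT_link/dT_gas = 0.60001
ln(1 - 0.60001) = -0.91631
t = -89.457 / sqrt(2.033) * -0.91631 = 57.490 s

57.490 s


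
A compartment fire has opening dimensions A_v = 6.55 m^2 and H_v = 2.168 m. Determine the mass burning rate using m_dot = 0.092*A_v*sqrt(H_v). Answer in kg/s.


sqrt(H_v) = 1.4724
m_dot = 0.092 * 6.55 * 1.4724 = 0.88728 kg/s

0.88728 kg/s


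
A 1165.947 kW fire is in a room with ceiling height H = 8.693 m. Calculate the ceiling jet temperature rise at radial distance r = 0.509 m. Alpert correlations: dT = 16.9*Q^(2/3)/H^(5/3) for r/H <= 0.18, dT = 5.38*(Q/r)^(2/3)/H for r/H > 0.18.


r/H = 0.509 / 8.693 = 0.058553
r/H <= 0.18, so dT = 16.9*Q^(2/3)/H^(5/3)
Q^(2/3) = 110.78
H^(5/3) = 36.752
dT = 16.9 * 110.78 / 36.752 = 50.940 K

50.940 K


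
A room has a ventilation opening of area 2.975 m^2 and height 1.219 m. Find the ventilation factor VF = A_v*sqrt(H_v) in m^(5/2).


sqrt(H_v) = 1.1041
VF = 2.975 * 1.1041 = 3.2846 m^(5/2)

3.2846 m^(5/2)


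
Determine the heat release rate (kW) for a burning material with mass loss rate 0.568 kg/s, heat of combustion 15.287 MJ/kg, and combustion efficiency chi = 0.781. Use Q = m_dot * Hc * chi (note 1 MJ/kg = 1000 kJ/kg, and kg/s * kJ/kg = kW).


Hc = 15.287 MJ/kg = 15.287 * 1000 kJ/kg = 15287 kJ/kg
Q = 0.568 kg/s * 15287 kJ/kg * 0.781 = 6781.4 kW

6781.4 kW


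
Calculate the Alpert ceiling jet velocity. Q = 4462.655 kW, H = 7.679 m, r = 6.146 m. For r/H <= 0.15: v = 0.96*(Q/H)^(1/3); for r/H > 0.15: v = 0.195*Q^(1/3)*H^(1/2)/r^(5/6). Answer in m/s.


r/H = 6.146 / 7.679 = 0.80036
r/H > 0.15, so v = 0.195*Q^(1/3)*H^(1/2)/r^(5/6)
Q^(1/3) = 16.464
H^(1/2) = 2.7711
r^(5/6) = 4.5411
v = 0.195 * 16.464 * 2.7711 / 4.5411 = 1.9591 m/s

1.9591 m/s


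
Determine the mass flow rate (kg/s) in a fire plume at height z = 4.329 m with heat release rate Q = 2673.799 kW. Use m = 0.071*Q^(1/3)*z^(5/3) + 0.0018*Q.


Q^(1/3) = 13.880
z^(5/3) = 11.499
First term = 0.071 * 13.880 * 11.499 = 11.331
Second term = 0.0018 * 2673.799 = 4.8128
m = 16.144 kg/s

16.144 kg/s


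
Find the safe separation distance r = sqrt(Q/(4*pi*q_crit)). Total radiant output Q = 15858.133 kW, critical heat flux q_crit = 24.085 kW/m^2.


4*pi*q_crit = 302.66
Q/(4*pi*q_crit) = 52.396
r = sqrt(52.396) = 7.2385 m

7.2385 m


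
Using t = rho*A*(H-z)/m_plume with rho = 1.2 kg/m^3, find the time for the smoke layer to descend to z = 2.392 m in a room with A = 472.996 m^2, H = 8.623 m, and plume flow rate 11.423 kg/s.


H - z = 6.231 m
t = 1.2 * 472.996 * 6.231 / 11.423 = 309.61 s

309.61 s


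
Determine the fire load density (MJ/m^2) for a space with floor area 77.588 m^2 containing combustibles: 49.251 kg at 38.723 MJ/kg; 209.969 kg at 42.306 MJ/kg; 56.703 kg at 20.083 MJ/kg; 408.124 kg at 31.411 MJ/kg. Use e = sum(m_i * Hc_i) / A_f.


Total energy = 49.251*38.723 + 209.969*42.306 + 56.703*20.083 + 408.124*31.411
= 1907.146 + 8882.949 + 1138.766 + 12819.58
= 24748.44 MJ
e = 24748.44 / 77.588 = 318.97 MJ/m^2

318.97 MJ/m^2


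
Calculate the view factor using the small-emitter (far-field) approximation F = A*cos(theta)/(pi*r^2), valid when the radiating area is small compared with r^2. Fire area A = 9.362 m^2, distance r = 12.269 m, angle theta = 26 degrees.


cos(26 deg) = 0.89879
pi*r^2 = 472.90
F = 9.362 * 0.89879 / 472.90 = 0.017793

0.017793


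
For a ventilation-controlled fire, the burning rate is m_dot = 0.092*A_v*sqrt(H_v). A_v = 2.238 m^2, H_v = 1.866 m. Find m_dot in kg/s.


sqrt(H_v) = 1.3660
m_dot = 0.092 * 2.238 * 1.3660 = 0.28126 kg/s

0.28126 kg/s


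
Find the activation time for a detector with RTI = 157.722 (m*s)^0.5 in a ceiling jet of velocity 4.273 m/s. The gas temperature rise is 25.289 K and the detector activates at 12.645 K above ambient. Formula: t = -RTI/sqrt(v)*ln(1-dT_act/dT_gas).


dT_act/dT_gas = 0.50002
ln(1 - 0.50002) = -0.69319
t = -157.722 / sqrt(4.273) * -0.69319 = 52.890 s

52.890 s


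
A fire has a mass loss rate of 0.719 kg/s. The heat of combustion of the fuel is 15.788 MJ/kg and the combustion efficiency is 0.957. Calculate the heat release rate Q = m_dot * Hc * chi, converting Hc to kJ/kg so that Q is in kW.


Hc = 15.788 MJ/kg = 15.788 * 1000 kJ/kg = 15788 kJ/kg
Q = 0.719 kg/s * 15788 kJ/kg * 0.957 = 10863 kW

10863 kW


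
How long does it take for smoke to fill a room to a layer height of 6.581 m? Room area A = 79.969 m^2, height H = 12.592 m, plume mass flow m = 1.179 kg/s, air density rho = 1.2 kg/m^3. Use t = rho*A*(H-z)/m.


H - z = 6.011 m
t = 1.2 * 79.969 * 6.011 / 1.179 = 489.26 s

489.26 s


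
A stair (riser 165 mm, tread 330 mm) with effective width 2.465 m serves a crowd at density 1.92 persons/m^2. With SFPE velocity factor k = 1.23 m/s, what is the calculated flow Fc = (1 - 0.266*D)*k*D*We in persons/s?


1 - 0.266*D = 1 - 0.266*1.92 = 0.48928
Fs = 0.48928 * 1.23 * 1.92 = 1.1555 persons/(s*m)
Fc = 1.1555 * 2.465 = 2.8483 persons/s

2.8483 persons/s


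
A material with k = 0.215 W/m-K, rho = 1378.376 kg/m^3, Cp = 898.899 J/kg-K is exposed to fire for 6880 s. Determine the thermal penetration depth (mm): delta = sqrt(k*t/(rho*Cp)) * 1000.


alpha = 0.215 / (1378.376 * 898.899) = 1.7352e-07 m^2/s
alpha * t = 0.0011938
delta = sqrt(0.0011938) * 1000 = 34.552 mm

34.552 mm


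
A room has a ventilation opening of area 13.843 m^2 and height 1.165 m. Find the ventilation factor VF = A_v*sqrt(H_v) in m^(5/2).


sqrt(H_v) = 1.0794
VF = 13.843 * 1.0794 = 14.941 m^(5/2)

14.941 m^(5/2)


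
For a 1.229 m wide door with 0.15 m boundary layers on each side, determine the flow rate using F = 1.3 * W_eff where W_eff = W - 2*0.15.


W_eff = 1.229 - 0.30 = 0.929 m
F = 1.3 * 0.929 = 1.2077 persons/s

1.2077 persons/s


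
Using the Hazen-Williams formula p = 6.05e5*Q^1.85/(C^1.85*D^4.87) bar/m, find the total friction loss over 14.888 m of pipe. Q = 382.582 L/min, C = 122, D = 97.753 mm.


Q^1.85 = 59985
C^1.85 = 7240.5
D^4.87 = 4.9196e+09
p/m = 0.0010188 bar/m
p_total = 0.0010188 * 14.888 = 0.015168 bar

0.015168 bar


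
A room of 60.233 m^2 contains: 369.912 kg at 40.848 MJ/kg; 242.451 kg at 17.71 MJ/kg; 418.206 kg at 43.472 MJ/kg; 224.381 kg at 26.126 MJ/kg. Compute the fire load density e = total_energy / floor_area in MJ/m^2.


Total energy = 369.912*40.848 + 242.451*17.71 + 418.206*43.472 + 224.381*26.126
= 15110.17 + 4293.807 + 18180.25 + 5862.178
= 43446.40 MJ
e = 43446.40 / 60.233 = 721.31 MJ/m^2

721.31 MJ/m^2


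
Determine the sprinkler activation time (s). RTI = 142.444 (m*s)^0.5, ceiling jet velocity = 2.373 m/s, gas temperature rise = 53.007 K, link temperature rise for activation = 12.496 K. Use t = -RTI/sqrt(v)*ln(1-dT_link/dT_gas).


dT_link/dT_gas = 0.23574
ln(1 - 0.23574) = -0.26885
t = -142.444 / sqrt(2.373) * -0.26885 = 24.860 s

24.860 s


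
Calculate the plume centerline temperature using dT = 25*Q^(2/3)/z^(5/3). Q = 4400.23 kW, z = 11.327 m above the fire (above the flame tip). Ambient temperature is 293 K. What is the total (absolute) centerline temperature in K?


Q^(2/3) = 268.52
z^(5/3) = 57.129
dT = 25 * 268.52 / 57.129 = 117.51 K
T = 293 + 117.51 = 410.51 K

410.51 K


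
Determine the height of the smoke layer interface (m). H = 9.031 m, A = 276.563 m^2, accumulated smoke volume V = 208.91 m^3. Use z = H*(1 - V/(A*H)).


V/(A*H) = 0.083643
1 - 0.083643 = 0.91636
z = 9.031 * 0.91636 = 8.2756 m

8.2756 m


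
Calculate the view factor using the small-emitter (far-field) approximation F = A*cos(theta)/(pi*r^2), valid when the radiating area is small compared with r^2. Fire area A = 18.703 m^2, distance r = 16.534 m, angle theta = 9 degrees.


cos(9 deg) = 0.98769
pi*r^2 = 858.83
F = 18.703 * 0.98769 / 858.83 = 0.021509

0.021509


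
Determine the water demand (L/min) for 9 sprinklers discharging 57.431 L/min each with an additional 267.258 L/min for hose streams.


Sprinkler demand = 9 * 57.431 = 516.879 L/min
Total = 516.879 + 267.258 = 784.137 L/min

784.137 L/min


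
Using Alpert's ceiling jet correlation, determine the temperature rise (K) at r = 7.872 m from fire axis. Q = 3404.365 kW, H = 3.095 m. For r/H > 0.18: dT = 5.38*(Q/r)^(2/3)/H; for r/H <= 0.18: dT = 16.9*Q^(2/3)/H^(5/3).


r/H = 7.872 / 3.095 = 2.5435
r/H > 0.18, so dT = 5.38*(Q/r)^(2/3)/H
Q/r = 432.47
(Q/r)^(2/3) = 57.187
dT = 5.38 * 57.187 / 3.095 = 99.408 K

99.408 K


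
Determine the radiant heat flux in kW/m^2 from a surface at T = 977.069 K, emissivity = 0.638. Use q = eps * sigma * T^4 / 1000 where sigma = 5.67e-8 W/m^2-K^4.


T^4 = 9.1138e+11
q = 0.638 * 5.67e-8 * 9.1138e+11 / 1000 = 32.969 kW/m^2

32.969 kW/m^2


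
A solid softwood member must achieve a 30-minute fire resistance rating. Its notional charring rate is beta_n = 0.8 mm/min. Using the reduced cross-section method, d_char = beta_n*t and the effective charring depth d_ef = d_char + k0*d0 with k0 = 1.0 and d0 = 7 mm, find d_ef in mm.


d_char = 0.8 * 30 = 24 mm
d_ef = 24 + 1.0*7 = 31 mm

31 mm


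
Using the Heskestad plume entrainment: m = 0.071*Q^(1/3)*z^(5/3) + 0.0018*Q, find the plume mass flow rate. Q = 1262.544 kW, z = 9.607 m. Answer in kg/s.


Q^(1/3) = 10.808
z^(5/3) = 43.416
First term = 0.071 * 10.808 * 43.416 = 33.316
Second term = 0.0018 * 1262.544 = 2.2726
m = 35.589 kg/s

35.589 kg/s


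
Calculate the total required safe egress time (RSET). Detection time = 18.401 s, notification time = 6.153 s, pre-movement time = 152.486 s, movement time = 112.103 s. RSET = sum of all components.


Total = 18.401 + 6.153 + 152.486 + 112.103 = 289.143 s

289.143 s


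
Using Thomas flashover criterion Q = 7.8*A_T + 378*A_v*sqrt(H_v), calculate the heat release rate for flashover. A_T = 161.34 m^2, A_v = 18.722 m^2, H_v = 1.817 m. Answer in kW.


7.8*A_T = 1258.452
sqrt(H_v) = 1.3480
378*A_v*sqrt(H_v) = 9539.4
Q = 1258.452 + 9539.4 = 10798 kW

10798 kW


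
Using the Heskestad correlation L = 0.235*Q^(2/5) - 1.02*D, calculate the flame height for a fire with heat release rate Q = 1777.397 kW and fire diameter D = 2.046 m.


Q^(2/5) = 19.949
0.235 * Q^(2/5) = 4.6879
1.02 * D = 2.0869
L = 2.6010 m

2.6010 m


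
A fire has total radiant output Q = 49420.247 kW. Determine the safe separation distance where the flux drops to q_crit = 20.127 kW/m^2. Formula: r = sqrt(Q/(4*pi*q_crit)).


4*pi*q_crit = 252.92
Q/(4*pi*q_crit) = 195.40
r = sqrt(195.40) = 13.978 m

13.978 m


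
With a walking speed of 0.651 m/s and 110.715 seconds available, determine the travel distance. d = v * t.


d = 0.651 * 110.715 = 72.075 m

72.075 m


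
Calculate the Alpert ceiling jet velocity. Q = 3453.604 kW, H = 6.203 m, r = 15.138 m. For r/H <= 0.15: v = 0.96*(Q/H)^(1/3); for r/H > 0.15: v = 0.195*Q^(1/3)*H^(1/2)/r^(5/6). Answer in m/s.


r/H = 15.138 / 6.203 = 2.4404
r/H > 0.15, so v = 0.195*Q^(1/3)*H^(1/2)/r^(5/6)
Q^(1/3) = 15.116
H^(1/2) = 2.4906
r^(5/6) = 9.6248
v = 0.195 * 15.116 * 2.4906 / 9.6248 = 0.76273 m/s

0.76273 m/s


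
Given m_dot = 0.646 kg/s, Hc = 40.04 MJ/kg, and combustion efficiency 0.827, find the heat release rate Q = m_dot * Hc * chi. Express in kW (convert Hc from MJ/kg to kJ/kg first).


Hc = 40.04 MJ/kg = 40.04 * 1000 kJ/kg = 40040 kJ/kg
Q = 0.646 kg/s * 40040 kJ/kg * 0.827 = 21391 kW

21391 kW


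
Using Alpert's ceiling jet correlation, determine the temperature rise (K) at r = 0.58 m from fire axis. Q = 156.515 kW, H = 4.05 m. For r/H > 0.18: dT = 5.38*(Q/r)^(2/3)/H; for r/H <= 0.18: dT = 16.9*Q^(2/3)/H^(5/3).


r/H = 0.58 / 4.05 = 0.14321
r/H <= 0.18, so dT = 16.9*Q^(2/3)/H^(5/3)
Q^(2/3) = 29.043
H^(5/3) = 10.290
dT = 16.9 * 29.043 / 10.290 = 47.698 K

47.698 K


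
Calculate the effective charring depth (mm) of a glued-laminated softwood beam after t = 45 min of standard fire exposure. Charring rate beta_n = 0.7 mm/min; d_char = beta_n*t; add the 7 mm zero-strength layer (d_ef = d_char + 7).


d_char = 0.7 * 45 = 31.5 mm
d_ef = 31.5 + 1.0*7 = 38.5 mm

38.5 mm


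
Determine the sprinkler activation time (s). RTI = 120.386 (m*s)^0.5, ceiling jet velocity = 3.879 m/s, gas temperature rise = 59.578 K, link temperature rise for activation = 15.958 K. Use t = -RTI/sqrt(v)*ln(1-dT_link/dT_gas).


dT_link/dT_gas = 0.26785
ln(1 - 0.26785) = -0.31177
t = -120.386 / sqrt(3.879) * -0.31177 = 19.057 s

19.057 s


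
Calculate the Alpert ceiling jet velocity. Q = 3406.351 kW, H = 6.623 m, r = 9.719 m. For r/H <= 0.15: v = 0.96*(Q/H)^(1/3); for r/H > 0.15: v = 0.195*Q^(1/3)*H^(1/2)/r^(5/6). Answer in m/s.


r/H = 9.719 / 6.623 = 1.4675
r/H > 0.15, so v = 0.195*Q^(1/3)*H^(1/2)/r^(5/6)
Q^(1/3) = 15.046
H^(1/2) = 2.5735
r^(5/6) = 6.6530
v = 0.195 * 15.046 * 2.5735 / 6.6530 = 1.1349 m/s

1.1349 m/s


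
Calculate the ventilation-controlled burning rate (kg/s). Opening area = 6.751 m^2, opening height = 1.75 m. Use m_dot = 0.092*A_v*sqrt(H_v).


sqrt(H_v) = 1.3229
m_dot = 0.092 * 6.751 * 1.3229 = 0.82163 kg/s

0.82163 kg/s


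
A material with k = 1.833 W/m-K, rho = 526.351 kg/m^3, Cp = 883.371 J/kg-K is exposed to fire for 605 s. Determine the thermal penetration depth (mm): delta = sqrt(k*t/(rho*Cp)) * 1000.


alpha = 1.833 / (526.351 * 883.371) = 3.9422e-06 m^2/s
alpha * t = 0.0023851
delta = sqrt(0.0023851) * 1000 = 48.837 mm

48.837 mm


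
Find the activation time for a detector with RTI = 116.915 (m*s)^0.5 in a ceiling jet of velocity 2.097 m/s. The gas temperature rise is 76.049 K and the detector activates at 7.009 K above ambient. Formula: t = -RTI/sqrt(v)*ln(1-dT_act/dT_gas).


dT_act/dT_gas = 0.092164
ln(1 - 0.092164) = -0.096692
t = -116.915 / sqrt(2.097) * -0.096692 = 7.8066 s

7.8066 s


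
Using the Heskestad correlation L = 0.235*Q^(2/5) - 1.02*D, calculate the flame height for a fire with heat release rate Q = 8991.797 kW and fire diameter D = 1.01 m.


Q^(2/5) = 38.154
0.235 * Q^(2/5) = 8.9662
1.02 * D = 1.0302
L = 7.9360 m

7.9360 m


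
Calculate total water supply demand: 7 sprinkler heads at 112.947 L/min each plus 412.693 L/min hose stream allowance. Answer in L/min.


Sprinkler demand = 7 * 112.947 = 790.629 L/min
Total = 790.629 + 412.693 = 1203.322 L/min

1203.322 L/min


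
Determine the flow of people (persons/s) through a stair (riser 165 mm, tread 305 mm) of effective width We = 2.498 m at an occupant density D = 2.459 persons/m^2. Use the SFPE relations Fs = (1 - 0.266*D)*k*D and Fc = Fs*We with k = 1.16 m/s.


1 - 0.266*D = 1 - 0.266*2.459 = 0.34591
Fs = 0.34591 * 1.16 * 2.459 = 0.98668 persons/(s*m)
Fc = 0.98668 * 2.498 = 2.4647 persons/s

2.4647 persons/s


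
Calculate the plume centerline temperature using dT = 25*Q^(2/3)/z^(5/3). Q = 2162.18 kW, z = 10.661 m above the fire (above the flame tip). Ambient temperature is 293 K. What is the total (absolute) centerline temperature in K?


Q^(2/3) = 167.21
z^(5/3) = 51.641
dT = 25 * 167.21 / 51.641 = 80.948 K
T = 293 + 80.948 = 373.95 K

373.95 K


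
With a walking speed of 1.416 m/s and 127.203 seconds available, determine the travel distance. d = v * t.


d = 1.416 * 127.203 = 180.12 m

180.12 m


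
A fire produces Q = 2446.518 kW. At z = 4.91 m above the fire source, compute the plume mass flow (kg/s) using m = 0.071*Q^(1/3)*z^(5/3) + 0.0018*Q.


Q^(1/3) = 13.475
z^(5/3) = 14.184
First term = 0.071 * 13.475 * 14.184 = 13.570
Second term = 0.0018 * 2446.518 = 4.4037
m = 17.974 kg/s

17.974 kg/s


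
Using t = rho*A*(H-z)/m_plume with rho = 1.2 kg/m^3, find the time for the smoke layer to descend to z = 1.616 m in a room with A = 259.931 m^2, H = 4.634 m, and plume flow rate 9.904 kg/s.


H - z = 3.018 m
t = 1.2 * 259.931 * 3.018 / 9.904 = 95.049 s

95.049 s


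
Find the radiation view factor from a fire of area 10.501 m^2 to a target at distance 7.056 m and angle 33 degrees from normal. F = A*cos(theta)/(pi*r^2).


cos(33 deg) = 0.83867
pi*r^2 = 156.41
F = 10.501 * 0.83867 / 156.41 = 0.056306

0.056306


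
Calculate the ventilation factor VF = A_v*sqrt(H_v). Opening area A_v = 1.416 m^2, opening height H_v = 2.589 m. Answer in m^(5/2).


sqrt(H_v) = 1.6090
VF = 1.416 * 1.6090 = 2.2784 m^(5/2)

2.2784 m^(5/2)


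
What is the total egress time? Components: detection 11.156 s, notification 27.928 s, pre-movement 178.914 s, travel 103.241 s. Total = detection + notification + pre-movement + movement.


Total = 11.156 + 27.928 + 178.914 + 103.241 = 321.239 s

321.239 s


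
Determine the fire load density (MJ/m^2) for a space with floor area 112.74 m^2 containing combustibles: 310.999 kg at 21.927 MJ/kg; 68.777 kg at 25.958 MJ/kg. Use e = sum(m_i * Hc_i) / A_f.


Total energy = 310.999*21.927 + 68.777*25.958
= 6819.275 + 1785.313
= 8604.588 MJ
e = 8604.588 / 112.74 = 76.322 MJ/m^2

76.322 MJ/m^2


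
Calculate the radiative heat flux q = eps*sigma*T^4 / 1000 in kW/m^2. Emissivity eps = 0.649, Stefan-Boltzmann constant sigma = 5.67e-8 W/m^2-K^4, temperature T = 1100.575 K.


T^4 = 1.4672e+12
q = 0.649 * 5.67e-8 * 1.4672e+12 / 1000 = 53.989 kW/m^2

53.989 kW/m^2


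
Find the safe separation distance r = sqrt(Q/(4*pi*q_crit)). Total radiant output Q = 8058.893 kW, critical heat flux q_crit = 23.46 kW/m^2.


4*pi*q_crit = 294.81
Q/(4*pi*q_crit) = 27.336
r = sqrt(27.336) = 5.2284 m

5.2284 m


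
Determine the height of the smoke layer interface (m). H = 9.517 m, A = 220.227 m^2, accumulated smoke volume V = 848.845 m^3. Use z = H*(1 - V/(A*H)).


V/(A*H) = 0.40500
1 - 0.40500 = 0.59500
z = 9.517 * 0.59500 = 5.6626 m

5.6626 m


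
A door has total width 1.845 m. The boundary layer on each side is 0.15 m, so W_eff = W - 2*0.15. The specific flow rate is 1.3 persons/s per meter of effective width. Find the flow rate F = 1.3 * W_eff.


W_eff = 1.845 - 0.30 = 1.545 m
F = 1.3 * 1.545 = 2.0085 persons/s

2.0085 persons/s


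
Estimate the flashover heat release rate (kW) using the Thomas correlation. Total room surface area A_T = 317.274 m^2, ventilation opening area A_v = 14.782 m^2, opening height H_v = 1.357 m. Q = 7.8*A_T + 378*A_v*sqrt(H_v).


7.8*A_T = 2474.7
sqrt(H_v) = 1.1649
378*A_v*sqrt(H_v) = 6509.0
Q = 2474.7 + 6509.0 = 8983.7 kW

8983.7 kW


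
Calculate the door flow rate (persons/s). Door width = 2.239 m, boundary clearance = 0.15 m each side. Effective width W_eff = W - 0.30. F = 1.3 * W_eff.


W_eff = 2.239 - 0.30 = 1.939 m
F = 1.3 * 1.939 = 2.5207 persons/s

2.5207 persons/s


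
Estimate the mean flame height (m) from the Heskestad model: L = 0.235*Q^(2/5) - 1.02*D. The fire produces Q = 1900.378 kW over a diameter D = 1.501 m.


Q^(2/5) = 20.490
0.235 * Q^(2/5) = 4.8151
1.02 * D = 1.5310
L = 3.2841 m

3.2841 m


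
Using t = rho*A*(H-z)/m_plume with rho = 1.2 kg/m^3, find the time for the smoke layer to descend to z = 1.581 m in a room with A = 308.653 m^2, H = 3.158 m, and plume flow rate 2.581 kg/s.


H - z = 1.577 m
t = 1.2 * 308.653 * 1.577 / 2.581 = 226.31 s

226.31 s


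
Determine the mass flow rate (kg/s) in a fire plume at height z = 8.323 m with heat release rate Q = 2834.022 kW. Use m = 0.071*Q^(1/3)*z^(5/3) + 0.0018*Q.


Q^(1/3) = 14.151
z^(5/3) = 34.182
First term = 0.071 * 14.151 * 34.182 = 34.345
Second term = 0.0018 * 2834.022 = 5.1012
m = 39.446 kg/s

39.446 kg/s


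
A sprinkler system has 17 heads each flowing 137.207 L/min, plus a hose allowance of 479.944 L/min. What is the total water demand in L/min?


Sprinkler demand = 17 * 137.207 = 2332.519 L/min
Total = 2332.519 + 479.944 = 2812.463 L/min

2812.463 L/min


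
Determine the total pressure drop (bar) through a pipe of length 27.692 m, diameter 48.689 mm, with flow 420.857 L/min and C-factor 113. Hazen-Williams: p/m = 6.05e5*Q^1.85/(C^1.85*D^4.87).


Q^1.85 = 71556
C^1.85 = 6283.4
D^4.87 = 1.6512e+08
p/m = 0.041727 bar/m
p_total = 0.041727 * 27.692 = 1.1555 bar

1.1555 bar


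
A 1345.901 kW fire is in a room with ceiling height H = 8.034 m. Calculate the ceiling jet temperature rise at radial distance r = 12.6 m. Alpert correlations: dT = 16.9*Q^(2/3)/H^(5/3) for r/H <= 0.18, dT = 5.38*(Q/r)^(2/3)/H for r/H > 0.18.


r/H = 12.6 / 8.034 = 1.5683
r/H > 0.18, so dT = 5.38*(Q/r)^(2/3)/H
Q/r = 106.82
(Q/r)^(2/3) = 22.513
dT = 5.38 * 22.513 / 8.034 = 15.076 K

15.076 K


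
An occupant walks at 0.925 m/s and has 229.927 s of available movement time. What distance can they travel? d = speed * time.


d = 0.925 * 229.927 = 212.68 m

212.68 m


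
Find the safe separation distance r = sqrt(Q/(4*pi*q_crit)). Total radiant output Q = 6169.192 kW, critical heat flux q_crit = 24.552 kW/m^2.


4*pi*q_crit = 308.53
Q/(4*pi*q_crit) = 19.995
r = sqrt(19.995) = 4.4716 m

4.4716 m


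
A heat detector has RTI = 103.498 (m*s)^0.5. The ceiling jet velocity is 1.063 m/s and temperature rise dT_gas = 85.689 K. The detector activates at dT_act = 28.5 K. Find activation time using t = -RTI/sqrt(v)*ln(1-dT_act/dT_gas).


dT_act/dT_gas = 0.33260
ln(1 - 0.33260) = -0.40436
t = -103.498 / sqrt(1.063) * -0.40436 = 40.592 s

40.592 s


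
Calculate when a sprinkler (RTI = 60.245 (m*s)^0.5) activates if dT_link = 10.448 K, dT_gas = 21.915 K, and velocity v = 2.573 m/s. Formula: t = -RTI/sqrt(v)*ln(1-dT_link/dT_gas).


dT_link/dT_gas = 0.47675
ln(1 - 0.47675) = -0.64770
t = -60.245 / sqrt(2.573) * -0.64770 = 24.326 s

24.326 s


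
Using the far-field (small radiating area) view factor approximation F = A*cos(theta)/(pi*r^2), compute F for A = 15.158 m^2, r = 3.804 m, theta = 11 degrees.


cos(11 deg) = 0.98163
pi*r^2 = 45.460
F = 15.158 * 0.98163 / 45.460 = 0.32731

0.32731


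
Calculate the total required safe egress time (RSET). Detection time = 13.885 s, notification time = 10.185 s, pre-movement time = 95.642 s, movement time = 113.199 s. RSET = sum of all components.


Total = 13.885 + 10.185 + 95.642 + 113.199 = 232.911 s

232.911 s


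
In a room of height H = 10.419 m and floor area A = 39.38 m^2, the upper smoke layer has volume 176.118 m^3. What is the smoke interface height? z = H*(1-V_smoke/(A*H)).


V/(A*H) = 0.42924
1 - 0.42924 = 0.57076
z = 10.419 * 0.57076 = 5.9467 m

5.9467 m


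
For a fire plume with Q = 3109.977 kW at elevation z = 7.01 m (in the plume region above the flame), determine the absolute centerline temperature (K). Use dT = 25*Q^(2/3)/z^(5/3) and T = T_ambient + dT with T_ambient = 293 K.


Q^(2/3) = 213.06
z^(5/3) = 25.676
dT = 25 * 213.06 / 25.676 = 207.45 K
T = 293 + 207.45 = 500.45 K

500.45 K


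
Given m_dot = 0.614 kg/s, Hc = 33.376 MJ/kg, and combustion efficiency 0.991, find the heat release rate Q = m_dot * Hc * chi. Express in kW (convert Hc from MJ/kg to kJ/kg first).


Hc = 33.376 MJ/kg = 33.376 * 1000 kJ/kg = 33376 kJ/kg
Q = 0.614 kg/s * 33376 kJ/kg * 0.991 = 20308 kW

20308 kW


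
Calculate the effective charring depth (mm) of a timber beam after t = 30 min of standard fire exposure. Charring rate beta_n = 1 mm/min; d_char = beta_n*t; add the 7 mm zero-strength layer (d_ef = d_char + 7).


d_char = 1 * 30 = 30 mm
d_ef = 30 + 1.0*7 = 37 mm

37 mm


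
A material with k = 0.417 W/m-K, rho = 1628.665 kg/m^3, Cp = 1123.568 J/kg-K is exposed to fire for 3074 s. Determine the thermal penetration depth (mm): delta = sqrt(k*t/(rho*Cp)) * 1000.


alpha = 0.417 / (1628.665 * 1123.568) = 2.2788e-07 m^2/s
alpha * t = 0.00070050
delta = sqrt(0.00070050) * 1000 = 26.467 mm

26.467 mm


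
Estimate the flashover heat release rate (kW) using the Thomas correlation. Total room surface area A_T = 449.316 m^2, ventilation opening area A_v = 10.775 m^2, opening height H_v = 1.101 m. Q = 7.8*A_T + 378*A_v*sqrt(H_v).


7.8*A_T = 3504.7
sqrt(H_v) = 1.0493
378*A_v*sqrt(H_v) = 4273.7
Q = 3504.7 + 4273.7 = 7778.4 kW

7778.4 kW


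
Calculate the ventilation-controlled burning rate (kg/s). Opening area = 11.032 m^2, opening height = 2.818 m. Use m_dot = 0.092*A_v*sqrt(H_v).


sqrt(H_v) = 1.6787
m_dot = 0.092 * 11.032 * 1.6787 = 1.7038 kg/s

1.7038 kg/s


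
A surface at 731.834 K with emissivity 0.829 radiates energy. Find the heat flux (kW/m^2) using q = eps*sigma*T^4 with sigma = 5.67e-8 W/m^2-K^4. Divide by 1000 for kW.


T^4 = 2.8685e+11
q = 0.829 * 5.67e-8 * 2.8685e+11 / 1000 = 13.483 kW/m^2

13.483 kW/m^2


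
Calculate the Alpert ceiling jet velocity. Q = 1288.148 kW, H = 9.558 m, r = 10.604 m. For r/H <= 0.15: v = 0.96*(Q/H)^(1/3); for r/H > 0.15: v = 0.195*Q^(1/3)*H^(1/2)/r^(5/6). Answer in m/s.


r/H = 10.604 / 9.558 = 1.1094
r/H > 0.15, so v = 0.195*Q^(1/3)*H^(1/2)/r^(5/6)
Q^(1/3) = 10.881
H^(1/2) = 3.0916
r^(5/6) = 7.1542
v = 0.195 * 10.881 * 3.0916 / 7.1542 = 0.91689 m/s

0.91689 m/s


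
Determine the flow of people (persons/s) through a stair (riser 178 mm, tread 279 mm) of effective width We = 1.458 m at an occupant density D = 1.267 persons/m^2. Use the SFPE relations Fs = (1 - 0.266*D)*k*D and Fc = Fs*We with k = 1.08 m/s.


1 - 0.266*D = 1 - 0.266*1.267 = 0.66298
Fs = 0.66298 * 1.08 * 1.267 = 0.90719 persons/(s*m)
Fc = 0.90719 * 1.458 = 1.3227 persons/s

1.3227 persons/s


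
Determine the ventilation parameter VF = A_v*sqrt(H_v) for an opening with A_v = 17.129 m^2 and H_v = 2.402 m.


sqrt(H_v) = 1.5498
VF = 17.129 * 1.5498 = 26.547 m^(5/2)

26.547 m^(5/2)


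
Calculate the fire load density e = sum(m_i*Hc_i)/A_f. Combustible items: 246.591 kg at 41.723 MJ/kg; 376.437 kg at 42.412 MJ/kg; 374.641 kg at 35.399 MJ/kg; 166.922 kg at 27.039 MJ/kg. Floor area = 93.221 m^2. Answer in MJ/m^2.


Total energy = 246.591*41.723 + 376.437*42.412 + 374.641*35.399 + 166.922*27.039
= 10288.52 + 15965.45 + 13261.92 + 4513.404
= 44029.28 MJ
e = 44029.28 / 93.221 = 472.31 MJ/m^2

472.31 MJ/m^2


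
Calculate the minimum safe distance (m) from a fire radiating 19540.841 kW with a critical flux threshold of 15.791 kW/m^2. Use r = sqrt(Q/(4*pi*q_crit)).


4*pi*q_crit = 198.44
Q/(4*pi*q_crit) = 98.474
r = sqrt(98.474) = 9.9234 m

9.9234 m


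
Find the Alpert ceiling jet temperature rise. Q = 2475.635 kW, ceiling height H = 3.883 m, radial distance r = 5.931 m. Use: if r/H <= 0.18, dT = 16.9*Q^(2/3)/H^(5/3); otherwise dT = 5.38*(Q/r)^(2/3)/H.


r/H = 5.931 / 3.883 = 1.5274
r/H > 0.18, so dT = 5.38*(Q/r)^(2/3)/H
Q/r = 417.41
(Q/r)^(2/3) = 55.852
dT = 5.38 * 55.852 / 3.883 = 77.385 K

77.385 K


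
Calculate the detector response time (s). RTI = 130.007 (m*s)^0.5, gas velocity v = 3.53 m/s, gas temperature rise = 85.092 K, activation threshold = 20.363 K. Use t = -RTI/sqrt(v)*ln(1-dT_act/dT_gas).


dT_act/dT_gas = 0.23931
ln(1 - 0.23931) = -0.27352
t = -130.007 / sqrt(3.53) * -0.27352 = 18.927 s

18.927 s


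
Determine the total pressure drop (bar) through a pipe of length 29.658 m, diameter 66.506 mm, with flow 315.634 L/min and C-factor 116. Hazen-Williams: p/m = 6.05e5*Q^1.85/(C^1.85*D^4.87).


Q^1.85 = 42023
C^1.85 = 6595.5
D^4.87 = 7.5393e+08
p/m = 0.0051129 bar/m
p_total = 0.0051129 * 29.658 = 0.15164 bar

0.15164 bar


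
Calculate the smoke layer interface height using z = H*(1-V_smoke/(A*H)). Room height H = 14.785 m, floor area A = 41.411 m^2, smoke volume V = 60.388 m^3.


V/(A*H) = 0.098631
1 - 0.098631 = 0.90137
z = 14.785 * 0.90137 = 13.327 m

13.327 m


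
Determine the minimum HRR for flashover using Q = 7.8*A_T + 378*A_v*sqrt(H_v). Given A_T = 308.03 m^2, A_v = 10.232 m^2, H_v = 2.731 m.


7.8*A_T = 2402.634
sqrt(H_v) = 1.6526
378*A_v*sqrt(H_v) = 6391.7
Q = 2402.634 + 6391.7 = 8794.3 kW

8794.3 kW


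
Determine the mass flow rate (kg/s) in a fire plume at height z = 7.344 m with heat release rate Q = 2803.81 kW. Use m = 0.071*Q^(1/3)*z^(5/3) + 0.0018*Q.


Q^(1/3) = 14.101
z^(5/3) = 27.747
First term = 0.071 * 14.101 * 27.747 = 27.780
Second term = 0.0018 * 2803.81 = 5.0469
m = 32.827 kg/s

32.827 kg/s


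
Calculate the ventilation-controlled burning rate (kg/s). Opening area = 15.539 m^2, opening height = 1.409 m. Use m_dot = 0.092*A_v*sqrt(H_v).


sqrt(H_v) = 1.1870
m_dot = 0.092 * 15.539 * 1.1870 = 1.6969 kg/s

1.6969 kg/s


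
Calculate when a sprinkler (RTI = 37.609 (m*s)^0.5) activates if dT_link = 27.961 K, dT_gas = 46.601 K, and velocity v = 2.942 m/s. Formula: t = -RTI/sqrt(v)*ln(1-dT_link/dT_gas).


dT_link/dT_gas = 0.60001
ln(1 - 0.60001) = -0.91631
t = -37.609 / sqrt(2.942) * -0.91631 = 20.092 s

20.092 s


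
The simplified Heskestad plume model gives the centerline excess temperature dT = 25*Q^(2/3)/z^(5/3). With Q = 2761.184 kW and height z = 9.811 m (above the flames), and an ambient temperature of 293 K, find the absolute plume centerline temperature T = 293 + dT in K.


Q^(2/3) = 196.82
z^(5/3) = 44.963
dT = 25 * 196.82 / 44.963 = 109.43 K
T = 293 + 109.43 = 402.43 K

402.43 K
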